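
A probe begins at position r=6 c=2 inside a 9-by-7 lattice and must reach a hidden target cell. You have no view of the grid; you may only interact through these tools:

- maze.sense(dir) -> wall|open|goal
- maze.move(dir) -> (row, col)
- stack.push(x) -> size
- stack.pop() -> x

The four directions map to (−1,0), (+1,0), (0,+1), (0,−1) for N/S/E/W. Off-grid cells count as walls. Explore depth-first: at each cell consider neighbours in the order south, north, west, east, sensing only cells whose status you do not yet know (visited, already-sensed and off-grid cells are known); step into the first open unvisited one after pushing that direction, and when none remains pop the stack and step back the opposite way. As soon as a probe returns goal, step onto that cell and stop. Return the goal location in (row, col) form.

·→ maze.sense(dir=south)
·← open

·→ stack.push(x=south)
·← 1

·→ maze.move(dir=south)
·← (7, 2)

·→ maze.sense(dir=south)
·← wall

·→ maze.sense(dir=west)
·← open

·→ stack.push(x=west)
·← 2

·→ maze.move(dir=west)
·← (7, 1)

·→ maze.sense(dir=south)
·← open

·→ stack.push(x=south)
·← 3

·→ maze.move(dir=south)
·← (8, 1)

·→ maze.sense(dir=west)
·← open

·→ stack.push(x=west)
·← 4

·→ maze.move(dir=west)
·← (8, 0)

·→ maze.sense(dir=north)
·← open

·→ stack.push(x=north)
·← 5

·→ maze.move(dir=north)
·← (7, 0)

·→ maze.sense(dir=north)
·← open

·→ stack.push(x=north)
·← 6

·→ maze.move(dir=north)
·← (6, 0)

·→ maze.sense(dir=north)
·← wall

·→ maze.sense(dir=east)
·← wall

·→ stack.pop()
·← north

·→ maze.move(dir=south)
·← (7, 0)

·→ stack.pop()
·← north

·→ maze.move(dir=south)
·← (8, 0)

·→ stack.pop()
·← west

·→ maze.move(dir=east)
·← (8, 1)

·→ stack.pop()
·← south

·→ maze.move(dir=north)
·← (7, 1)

·→ stack.pop()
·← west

·→ maze.move(dir=east)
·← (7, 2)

·→ maze.sense(dir=east)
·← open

·→ stack.push(x=east)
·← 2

·→ maze.move(dir=east)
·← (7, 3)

·→ maze.sense(dir=south)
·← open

·→ stack.push(x=south)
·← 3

·→ maze.move(dir=south)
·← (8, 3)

·→ maze.sense(dir=east)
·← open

·→ stack.push(x=east)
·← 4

·→ maze.move(dir=east)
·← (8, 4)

·→ maze.sense(dir=north)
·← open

·→ stack.push(x=north)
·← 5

·→ maze.move(dir=north)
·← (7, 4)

·→ maze.sense(dir=north)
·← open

·→ stack.push(x=north)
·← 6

·→ maze.move(dir=north)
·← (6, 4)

·→ maze.sense(dir=north)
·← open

·→ stack.push(x=north)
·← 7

·→ maze.move(dir=north)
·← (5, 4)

·→ maze.sense(dir=north)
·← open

·→ stack.push(x=north)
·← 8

·→ maze.move(dir=north)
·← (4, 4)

·→ maze.sense(dir=north)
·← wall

·→ maze.sense(dir=west)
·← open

·→ stack.push(x=west)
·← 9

·→ maze.move(dir=west)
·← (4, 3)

·→ maze.sense(dir=south)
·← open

·→ stack.push(x=south)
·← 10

·→ maze.move(dir=south)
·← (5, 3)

·→ maze.sense(dir=south)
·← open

·→ stack.push(x=south)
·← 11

·→ maze.move(dir=south)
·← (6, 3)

·→ stack.pop()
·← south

·→ maze.move(dir=north)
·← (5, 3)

·→ maze.sense(dir=west)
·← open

·→ stack.push(x=west)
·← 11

·→ maze.move(dir=west)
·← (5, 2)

·→ maze.sense(dir=north)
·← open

·→ stack.push(x=north)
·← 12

·→ maze.move(dir=north)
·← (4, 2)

·→ maze.sense(dir=north)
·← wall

·→ maze.sense(dir=west)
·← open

·→ stack.push(x=west)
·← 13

·→ maze.move(dir=west)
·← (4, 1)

·→ maze.sense(dir=south)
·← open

·→ stack.push(x=south)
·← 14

·→ maze.move(dir=south)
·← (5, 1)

·→ stack.pop()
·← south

·→ maze.move(dir=north)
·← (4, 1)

·→ maze.sense(dir=north)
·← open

·→ stack.push(x=north)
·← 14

·→ maze.move(dir=north)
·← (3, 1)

·→ maze.sense(dir=north)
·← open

·→ stack.push(x=north)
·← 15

·→ maze.move(dir=north)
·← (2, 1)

·→ maze.sense(dir=north)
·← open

·→ stack.push(x=north)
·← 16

·→ maze.move(dir=north)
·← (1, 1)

·→ maze.sense(dir=north)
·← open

·→ stack.push(x=north)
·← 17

·→ maze.move(dir=north)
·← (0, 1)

·→ maze.sense(dir=west)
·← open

·→ stack.push(x=west)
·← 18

·→ maze.move(dir=west)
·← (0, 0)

·→ maze.sense(dir=south)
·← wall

·→ stack.pop()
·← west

·→ maze.move(dir=east)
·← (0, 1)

·→ maze.sense(dir=east)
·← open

·→ stack.push(x=east)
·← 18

·→ maze.move(dir=east)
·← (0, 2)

·→ maze.sense(dir=south)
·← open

·→ stack.push(x=south)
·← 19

·→ maze.move(dir=south)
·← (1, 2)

·→ maze.sense(dir=south)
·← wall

·→ maze.sense(dir=east)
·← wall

·→ stack.pop()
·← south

·→ maze.move(dir=north)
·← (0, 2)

·→ maze.sense(dir=east)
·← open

·→ stack.push(x=east)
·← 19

·→ maze.move(dir=east)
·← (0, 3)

·→ maze.sense(dir=east)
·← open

·→ stack.push(x=east)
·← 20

·→ maze.move(dir=east)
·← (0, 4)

·→ maze.sense(dir=south)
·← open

·→ stack.push(x=south)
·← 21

·→ maze.move(dir=south)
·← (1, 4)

·→ maze.sense(dir=south)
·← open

·→ stack.push(x=south)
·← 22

·→ maze.move(dir=south)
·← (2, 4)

·→ maze.sense(dir=west)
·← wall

·→ maze.sense(dir=east)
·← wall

·→ stack.pop()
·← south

·→ maze.move(dir=north)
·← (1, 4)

·→ maze.sense(dir=east)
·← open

·→ stack.push(x=east)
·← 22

·→ maze.move(dir=east)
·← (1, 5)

·→ maze.sense(dir=north)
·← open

·→ stack.push(x=north)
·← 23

·→ maze.move(dir=north)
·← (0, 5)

·→ maze.sense(dir=east)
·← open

·→ stack.push(x=east)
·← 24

·→ maze.move(dir=east)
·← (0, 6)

·→ maze.sense(dir=south)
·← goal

·→ maze.move(dir=south)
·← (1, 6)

Answer: (1, 6)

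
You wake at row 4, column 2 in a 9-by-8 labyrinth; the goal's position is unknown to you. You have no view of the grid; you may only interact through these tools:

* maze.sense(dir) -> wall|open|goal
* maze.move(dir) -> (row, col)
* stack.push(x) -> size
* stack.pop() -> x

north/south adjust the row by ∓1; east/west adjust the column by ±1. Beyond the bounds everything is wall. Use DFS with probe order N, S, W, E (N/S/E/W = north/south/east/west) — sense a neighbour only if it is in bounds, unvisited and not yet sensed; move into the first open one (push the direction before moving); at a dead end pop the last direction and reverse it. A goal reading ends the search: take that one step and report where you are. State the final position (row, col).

Then maze.sense passing north, — result: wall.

I use maze.sense passing south, — result: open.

Using stack.push passing south, and observe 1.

I run maze.move passing south, : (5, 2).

I invoke maze.sense passing south, and observe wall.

I call maze.sense passing west, and observe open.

I invoke stack.push passing west, giving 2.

Using maze.move passing west, → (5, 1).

Invoking maze.sense passing north, and get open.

I use stack.push passing north, : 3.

Now I run maze.move passing north, and get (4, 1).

Now I run maze.sense passing north, and get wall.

I try maze.sense passing west, and see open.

I run stack.push passing west, and observe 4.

Next I call maze.move passing west, and see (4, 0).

Then maze.sense passing north, — result: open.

I use stack.push passing north, : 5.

Then maze.move passing north, : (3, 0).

I run maze.sense passing north, and observe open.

I run stack.push passing north, and get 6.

Next I call maze.move passing north, giving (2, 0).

Using maze.sense passing north, which returns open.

Next I call stack.push passing north, and observe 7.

Then maze.move passing north, — result: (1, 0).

I use maze.sense passing north, and see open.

Now I run stack.push passing north, which returns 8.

I call maze.move passing north, and observe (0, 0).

I use maze.sense passing east, and observe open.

Using stack.push passing east, and get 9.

I call maze.move passing east, → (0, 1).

Next I call maze.sense passing south, : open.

Calling stack.push passing south, and observe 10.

I try maze.move passing south, — result: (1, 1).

I call maze.sense passing south, and see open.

I run stack.push passing south, : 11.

Now I run maze.move passing south, → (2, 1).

I try maze.sense passing east, which returns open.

I try stack.push passing east, → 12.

I invoke maze.move passing east, → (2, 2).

I invoke maze.sense passing north, — result: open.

Next I call stack.push passing north, : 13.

I use maze.move passing north, yielding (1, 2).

Now I run maze.sense passing north, which returns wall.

Next I call maze.sense passing east, and observe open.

I try stack.push passing east, and see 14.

I invoke maze.move passing east, : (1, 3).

I run maze.sense passing north, : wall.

Using maze.sense passing south, which returns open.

Calling stack.push passing south, giving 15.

Then maze.move passing south, — result: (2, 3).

Now I run maze.sense passing south, and observe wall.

I invoke maze.sense passing east, and observe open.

Next I call stack.push passing east, giving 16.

I use maze.move passing east, : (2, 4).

I invoke maze.sense passing north, → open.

Now I run stack.push passing north, → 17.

Now I run maze.move passing north, and see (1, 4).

Now I run maze.sense passing north, yielding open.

Now I run stack.push passing north, which returns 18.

Next I call maze.move passing north, → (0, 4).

Using maze.sense passing east, : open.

I try stack.push passing east, which returns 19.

Next I call maze.move passing east, — result: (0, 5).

I call maze.sense passing south, → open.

Using stack.push passing south, and observe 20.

I invoke maze.move passing south, which returns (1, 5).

I use maze.sense passing south, giving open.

I invoke stack.push passing south, yielding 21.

I invoke maze.move passing south, and see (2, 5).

Next I call maze.sense passing south, and get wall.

I use maze.sense passing east, and see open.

Using stack.push passing east, : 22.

I try maze.move passing east, and observe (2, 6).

I call maze.sense passing north, and get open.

Invoking stack.push passing north, → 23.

I try maze.move passing north, — result: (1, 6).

I try maze.sense passing north, : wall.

I run maze.sense passing east, and see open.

Next I call stack.push passing east, : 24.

Now I run maze.move passing east, : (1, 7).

Then maze.sense passing north, and see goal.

I run maze.move passing north, — result: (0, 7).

Answer: (0, 7)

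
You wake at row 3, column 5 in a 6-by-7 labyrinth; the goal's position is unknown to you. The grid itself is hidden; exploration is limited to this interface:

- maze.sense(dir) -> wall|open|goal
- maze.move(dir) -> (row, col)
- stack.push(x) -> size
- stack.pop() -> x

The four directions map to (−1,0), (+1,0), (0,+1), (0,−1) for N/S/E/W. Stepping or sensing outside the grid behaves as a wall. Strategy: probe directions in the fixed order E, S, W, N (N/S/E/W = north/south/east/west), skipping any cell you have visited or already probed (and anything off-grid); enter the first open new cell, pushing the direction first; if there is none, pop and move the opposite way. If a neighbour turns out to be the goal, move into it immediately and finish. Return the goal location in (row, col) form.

Step: maze.sense[dir='east']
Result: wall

Step: maze.sense[dir='south']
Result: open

Step: stack.push[x='south']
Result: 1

Step: maze.move[dir='south']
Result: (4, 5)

Step: maze.sense[dir='east']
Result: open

Step: stack.push[x='east']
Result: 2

Step: maze.move[dir='east']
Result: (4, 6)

Step: maze.sense[dir='south']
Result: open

Step: stack.push[x='south']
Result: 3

Step: maze.move[dir='south']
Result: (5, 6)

Step: maze.sense[dir='west']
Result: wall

Step: stack.pop[]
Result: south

Step: maze.move[dir='north']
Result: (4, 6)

Step: stack.pop[]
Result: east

Step: maze.move[dir='west']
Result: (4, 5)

Step: maze.sense[dir='west']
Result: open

Step: stack.push[x='west']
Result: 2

Step: maze.move[dir='west']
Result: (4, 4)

Step: maze.sense[dir='south']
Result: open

Step: stack.push[x='south']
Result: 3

Step: maze.move[dir='south']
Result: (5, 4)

Step: maze.sense[dir='west']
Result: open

Step: stack.push[x='west']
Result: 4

Step: maze.move[dir='west']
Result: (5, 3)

Step: maze.sense[dir='west']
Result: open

Step: stack.push[x='west']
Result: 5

Step: maze.move[dir='west']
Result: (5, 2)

Step: maze.sense[dir='west']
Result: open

Step: stack.push[x='west']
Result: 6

Step: maze.move[dir='west']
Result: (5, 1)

Step: maze.sense[dir='west']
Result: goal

Step: maze.move[dir='west']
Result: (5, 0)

Answer: (5, 0)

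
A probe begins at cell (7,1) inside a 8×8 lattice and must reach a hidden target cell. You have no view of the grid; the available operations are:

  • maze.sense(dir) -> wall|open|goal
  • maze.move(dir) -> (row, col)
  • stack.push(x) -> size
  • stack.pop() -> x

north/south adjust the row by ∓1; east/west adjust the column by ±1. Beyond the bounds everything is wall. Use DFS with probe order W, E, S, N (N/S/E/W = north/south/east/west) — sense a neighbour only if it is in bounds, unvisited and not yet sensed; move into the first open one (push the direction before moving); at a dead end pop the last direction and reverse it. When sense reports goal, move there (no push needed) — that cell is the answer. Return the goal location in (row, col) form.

-> maze.sense(dir: west)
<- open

-> stack.push(x: west)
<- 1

-> maze.move(dir: west)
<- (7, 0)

-> maze.sense(dir: north)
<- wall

-> stack.pop()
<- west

-> maze.move(dir: east)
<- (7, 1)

-> maze.sense(dir: east)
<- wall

-> maze.sense(dir: north)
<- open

-> stack.push(x: north)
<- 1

-> maze.move(dir: north)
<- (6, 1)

-> maze.sense(dir: east)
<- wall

-> maze.sense(dir: north)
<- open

-> stack.push(x: north)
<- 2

-> maze.move(dir: north)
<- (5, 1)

-> maze.sense(dir: west)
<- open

-> stack.push(x: west)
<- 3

-> maze.move(dir: west)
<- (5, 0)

-> maze.sense(dir: north)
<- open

-> stack.push(x: north)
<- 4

-> maze.move(dir: north)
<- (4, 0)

-> maze.sense(dir: east)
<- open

-> stack.push(x: east)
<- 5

-> maze.move(dir: east)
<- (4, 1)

-> maze.sense(dir: east)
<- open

-> stack.push(x: east)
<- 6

-> maze.move(dir: east)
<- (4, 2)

-> maze.sense(dir: east)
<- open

-> stack.push(x: east)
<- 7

-> maze.move(dir: east)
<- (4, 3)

-> maze.sense(dir: east)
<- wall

-> maze.sense(dir: south)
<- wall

-> maze.sense(dir: north)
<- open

-> stack.push(x: north)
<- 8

-> maze.move(dir: north)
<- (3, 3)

-> maze.sense(dir: west)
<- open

-> stack.push(x: west)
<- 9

-> maze.move(dir: west)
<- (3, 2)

-> maze.sense(dir: west)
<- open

-> stack.push(x: west)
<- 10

-> maze.move(dir: west)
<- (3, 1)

-> maze.sense(dir: west)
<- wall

-> maze.sense(dir: north)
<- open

-> stack.push(x: north)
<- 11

-> maze.move(dir: north)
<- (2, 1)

-> maze.sense(dir: west)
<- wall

-> maze.sense(dir: east)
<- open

-> stack.push(x: east)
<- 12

-> maze.move(dir: east)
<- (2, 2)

-> maze.sense(dir: east)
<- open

-> stack.push(x: east)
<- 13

-> maze.move(dir: east)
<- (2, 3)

-> maze.sense(dir: east)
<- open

-> stack.push(x: east)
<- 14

-> maze.move(dir: east)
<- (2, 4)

-> maze.sense(dir: east)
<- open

-> stack.push(x: east)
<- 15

-> maze.move(dir: east)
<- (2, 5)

-> maze.sense(dir: east)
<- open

-> stack.push(x: east)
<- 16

-> maze.move(dir: east)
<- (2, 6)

-> maze.sense(dir: east)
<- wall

-> maze.sense(dir: south)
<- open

-> stack.push(x: south)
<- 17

-> maze.move(dir: south)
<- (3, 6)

-> maze.sense(dir: west)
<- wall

-> maze.sense(dir: east)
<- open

-> stack.push(x: east)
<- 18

-> maze.move(dir: east)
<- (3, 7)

-> maze.sense(dir: south)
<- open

-> stack.push(x: south)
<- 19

-> maze.move(dir: south)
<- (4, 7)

-> maze.sense(dir: west)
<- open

-> stack.push(x: west)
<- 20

-> maze.move(dir: west)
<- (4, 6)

-> maze.sense(dir: west)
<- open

-> stack.push(x: west)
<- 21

-> maze.move(dir: west)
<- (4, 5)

-> maze.sense(dir: south)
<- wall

-> stack.pop()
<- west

-> maze.move(dir: east)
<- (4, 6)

-> maze.sense(dir: south)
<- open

-> stack.push(x: south)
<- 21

-> maze.move(dir: south)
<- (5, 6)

-> maze.sense(dir: east)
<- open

-> stack.push(x: east)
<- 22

-> maze.move(dir: east)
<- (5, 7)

-> maze.sense(dir: south)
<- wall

-> stack.pop()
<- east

-> maze.move(dir: west)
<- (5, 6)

-> maze.sense(dir: south)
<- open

-> stack.push(x: south)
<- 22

-> maze.move(dir: south)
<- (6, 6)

-> maze.sense(dir: west)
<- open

-> stack.push(x: west)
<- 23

-> maze.move(dir: west)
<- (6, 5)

-> maze.sense(dir: west)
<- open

-> stack.push(x: west)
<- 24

-> maze.move(dir: west)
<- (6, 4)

-> maze.sense(dir: west)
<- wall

-> maze.sense(dir: south)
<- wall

-> maze.sense(dir: north)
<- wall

-> stack.pop()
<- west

-> maze.move(dir: east)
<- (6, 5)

-> maze.sense(dir: south)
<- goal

-> maze.move(dir: south)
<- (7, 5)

Answer: (7, 5)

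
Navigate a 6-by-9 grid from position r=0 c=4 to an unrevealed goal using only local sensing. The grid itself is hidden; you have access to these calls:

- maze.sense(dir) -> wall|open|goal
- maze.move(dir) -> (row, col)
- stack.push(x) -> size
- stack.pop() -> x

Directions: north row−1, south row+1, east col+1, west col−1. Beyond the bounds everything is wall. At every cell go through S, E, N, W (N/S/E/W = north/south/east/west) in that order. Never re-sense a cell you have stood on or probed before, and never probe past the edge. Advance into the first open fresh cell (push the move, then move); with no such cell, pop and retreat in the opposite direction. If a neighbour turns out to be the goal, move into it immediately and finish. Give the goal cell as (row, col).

>>> sense south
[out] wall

>>> sense east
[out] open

>>> push east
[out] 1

>>> move east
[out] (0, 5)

>>> sense south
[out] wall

>>> sense east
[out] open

>>> push east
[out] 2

>>> move east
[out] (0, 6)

>>> sense south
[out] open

>>> push south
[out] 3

>>> move south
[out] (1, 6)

>>> sense south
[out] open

>>> push south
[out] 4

>>> move south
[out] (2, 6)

>>> sense south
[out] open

>>> push south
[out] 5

>>> move south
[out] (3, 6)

>>> sense south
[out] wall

>>> sense east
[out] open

>>> push east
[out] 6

>>> move east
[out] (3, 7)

>>> sense south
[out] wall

>>> sense east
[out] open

>>> push east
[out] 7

>>> move east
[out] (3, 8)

>>> sense south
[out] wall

>>> sense north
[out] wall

>>> pop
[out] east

>>> move west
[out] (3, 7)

>>> sense north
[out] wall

>>> pop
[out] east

>>> move west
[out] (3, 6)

>>> sense west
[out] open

>>> push west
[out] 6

>>> move west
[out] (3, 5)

>>> sense south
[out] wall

>>> sense north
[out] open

>>> push north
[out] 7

>>> move north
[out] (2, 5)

>>> sense west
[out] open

>>> push west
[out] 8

>>> move west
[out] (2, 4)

>>> sense south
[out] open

>>> push south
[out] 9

>>> move south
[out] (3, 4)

>>> sense south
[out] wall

>>> sense west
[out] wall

>>> pop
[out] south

>>> move north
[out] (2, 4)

>>> sense west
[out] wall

>>> pop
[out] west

>>> move east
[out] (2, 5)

>>> pop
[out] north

>>> move south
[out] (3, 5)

>>> pop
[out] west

>>> move east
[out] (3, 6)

>>> pop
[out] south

>>> move north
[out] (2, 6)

>>> pop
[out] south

>>> move north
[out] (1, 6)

>>> sense east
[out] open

>>> push east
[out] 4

>>> move east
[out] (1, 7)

>>> sense east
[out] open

>>> push east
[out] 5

>>> move east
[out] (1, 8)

>>> sense north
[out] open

>>> push north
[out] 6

>>> move north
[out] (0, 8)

>>> sense west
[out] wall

>>> pop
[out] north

>>> move south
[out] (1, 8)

>>> pop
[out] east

>>> move west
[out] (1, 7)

>>> pop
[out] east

>>> move west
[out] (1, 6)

>>> pop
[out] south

>>> move north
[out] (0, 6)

>>> pop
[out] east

>>> move west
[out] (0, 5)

>>> pop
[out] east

>>> move west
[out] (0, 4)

>>> sense west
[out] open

>>> push west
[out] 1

>>> move west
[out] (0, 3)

>>> sense south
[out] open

>>> push south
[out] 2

>>> move south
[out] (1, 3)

>>> sense west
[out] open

>>> push west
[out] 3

>>> move west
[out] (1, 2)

>>> sense south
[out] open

>>> push south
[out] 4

>>> move south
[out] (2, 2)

>>> sense south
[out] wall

>>> sense west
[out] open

>>> push west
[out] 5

>>> move west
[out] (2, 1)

>>> sense south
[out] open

>>> push south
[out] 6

>>> move south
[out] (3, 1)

>>> sense south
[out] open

>>> push south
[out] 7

>>> move south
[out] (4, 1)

>>> sense south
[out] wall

>>> sense east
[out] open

>>> push east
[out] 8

>>> move east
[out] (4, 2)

>>> sense south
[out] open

>>> push south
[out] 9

>>> move south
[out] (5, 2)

>>> sense east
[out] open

>>> push east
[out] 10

>>> move east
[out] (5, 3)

>>> sense east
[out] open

>>> push east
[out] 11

>>> move east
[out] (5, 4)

>>> sense east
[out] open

>>> push east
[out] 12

>>> move east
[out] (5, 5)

>>> sense east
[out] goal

>>> move east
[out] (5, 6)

Answer: (5, 6)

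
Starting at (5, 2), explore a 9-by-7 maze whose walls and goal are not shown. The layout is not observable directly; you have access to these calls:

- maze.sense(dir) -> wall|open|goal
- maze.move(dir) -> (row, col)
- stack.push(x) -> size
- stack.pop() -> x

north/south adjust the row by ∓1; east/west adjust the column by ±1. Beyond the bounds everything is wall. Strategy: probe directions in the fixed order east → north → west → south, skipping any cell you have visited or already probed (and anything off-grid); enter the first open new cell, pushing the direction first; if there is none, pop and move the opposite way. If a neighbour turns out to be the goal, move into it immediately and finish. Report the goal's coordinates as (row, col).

-> maze.sense(dir: east)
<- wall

-> maze.sense(dir: north)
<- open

-> stack.push(x: north)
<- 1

-> maze.move(dir: north)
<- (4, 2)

-> maze.sense(dir: east)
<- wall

-> maze.sense(dir: north)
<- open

-> stack.push(x: north)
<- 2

-> maze.move(dir: north)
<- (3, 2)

-> maze.sense(dir: east)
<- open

-> stack.push(x: east)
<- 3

-> maze.move(dir: east)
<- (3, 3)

-> maze.sense(dir: east)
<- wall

-> maze.sense(dir: north)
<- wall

-> stack.pop()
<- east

-> maze.move(dir: west)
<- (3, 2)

-> maze.sense(dir: north)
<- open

-> stack.push(x: north)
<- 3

-> maze.move(dir: north)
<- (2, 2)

-> maze.sense(dir: north)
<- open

-> stack.push(x: north)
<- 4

-> maze.move(dir: north)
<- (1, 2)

-> maze.sense(dir: east)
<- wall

-> maze.sense(dir: north)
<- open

-> stack.push(x: north)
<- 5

-> maze.move(dir: north)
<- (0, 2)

-> maze.sense(dir: east)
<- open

-> stack.push(x: east)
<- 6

-> maze.move(dir: east)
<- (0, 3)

-> maze.sense(dir: east)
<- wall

-> stack.pop()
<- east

-> maze.move(dir: west)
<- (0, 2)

-> maze.sense(dir: west)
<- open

-> stack.push(x: west)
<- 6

-> maze.move(dir: west)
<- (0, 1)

-> maze.sense(dir: west)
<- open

-> stack.push(x: west)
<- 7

-> maze.move(dir: west)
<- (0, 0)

-> maze.sense(dir: south)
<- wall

-> stack.pop()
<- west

-> maze.move(dir: east)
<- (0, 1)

-> maze.sense(dir: south)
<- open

-> stack.push(x: south)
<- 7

-> maze.move(dir: south)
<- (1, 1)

-> maze.sense(dir: south)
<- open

-> stack.push(x: south)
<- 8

-> maze.move(dir: south)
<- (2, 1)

-> maze.sense(dir: west)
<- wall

-> maze.sense(dir: south)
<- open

-> stack.push(x: south)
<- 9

-> maze.move(dir: south)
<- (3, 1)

-> maze.sense(dir: west)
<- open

-> stack.push(x: west)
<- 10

-> maze.move(dir: west)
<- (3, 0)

-> maze.sense(dir: south)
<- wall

-> stack.pop()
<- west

-> maze.move(dir: east)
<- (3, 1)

-> maze.sense(dir: south)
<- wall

-> stack.pop()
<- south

-> maze.move(dir: north)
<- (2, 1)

-> stack.pop()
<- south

-> maze.move(dir: north)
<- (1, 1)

-> stack.pop()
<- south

-> maze.move(dir: north)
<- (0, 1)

-> stack.pop()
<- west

-> maze.move(dir: east)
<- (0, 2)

-> stack.pop()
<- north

-> maze.move(dir: south)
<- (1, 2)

-> stack.pop()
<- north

-> maze.move(dir: south)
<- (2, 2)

-> stack.pop()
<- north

-> maze.move(dir: south)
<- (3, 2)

-> stack.pop()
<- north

-> maze.move(dir: south)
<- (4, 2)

-> stack.pop()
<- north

-> maze.move(dir: south)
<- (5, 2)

-> maze.sense(dir: west)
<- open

-> stack.push(x: west)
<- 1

-> maze.move(dir: west)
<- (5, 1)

-> maze.sense(dir: west)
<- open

-> stack.push(x: west)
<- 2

-> maze.move(dir: west)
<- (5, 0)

-> maze.sense(dir: south)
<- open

-> stack.push(x: south)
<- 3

-> maze.move(dir: south)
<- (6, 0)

-> maze.sense(dir: east)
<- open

-> stack.push(x: east)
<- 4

-> maze.move(dir: east)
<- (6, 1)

-> maze.sense(dir: east)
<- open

-> stack.push(x: east)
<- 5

-> maze.move(dir: east)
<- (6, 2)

-> maze.sense(dir: east)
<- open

-> stack.push(x: east)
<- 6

-> maze.move(dir: east)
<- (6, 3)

-> maze.sense(dir: east)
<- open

-> stack.push(x: east)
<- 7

-> maze.move(dir: east)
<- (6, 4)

-> maze.sense(dir: east)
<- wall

-> maze.sense(dir: north)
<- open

-> stack.push(x: north)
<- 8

-> maze.move(dir: north)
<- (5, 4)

-> maze.sense(dir: east)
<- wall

-> maze.sense(dir: north)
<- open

-> stack.push(x: north)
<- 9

-> maze.move(dir: north)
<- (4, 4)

-> maze.sense(dir: east)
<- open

-> stack.push(x: east)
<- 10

-> maze.move(dir: east)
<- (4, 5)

-> maze.sense(dir: east)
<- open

-> stack.push(x: east)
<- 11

-> maze.move(dir: east)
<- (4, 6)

-> maze.sense(dir: north)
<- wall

-> maze.sense(dir: south)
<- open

-> stack.push(x: south)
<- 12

-> maze.move(dir: south)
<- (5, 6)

-> maze.sense(dir: south)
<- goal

-> maze.move(dir: south)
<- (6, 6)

Answer: (6, 6)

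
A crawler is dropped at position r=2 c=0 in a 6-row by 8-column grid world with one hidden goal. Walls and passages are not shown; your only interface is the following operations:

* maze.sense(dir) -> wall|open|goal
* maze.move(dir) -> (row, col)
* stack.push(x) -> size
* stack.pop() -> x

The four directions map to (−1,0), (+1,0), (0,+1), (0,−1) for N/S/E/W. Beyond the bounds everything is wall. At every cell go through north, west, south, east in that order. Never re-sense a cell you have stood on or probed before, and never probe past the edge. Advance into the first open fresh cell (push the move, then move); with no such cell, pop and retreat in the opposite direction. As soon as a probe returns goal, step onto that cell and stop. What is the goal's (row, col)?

Now I run maze.sense with dir='north', and get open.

Now I run stack.push with x='north', which returns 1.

I run maze.move with dir='north', and see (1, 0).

Calling maze.sense with dir='north', which returns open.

Invoking stack.push with x='north', yielding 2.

Using maze.move with dir='north', and see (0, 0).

Invoking maze.sense with dir='east', — result: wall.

Using stack.pop, yielding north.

I call maze.move with dir='south', — result: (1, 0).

Then maze.sense with dir='east', and observe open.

I try stack.push with x='east', and observe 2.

I call maze.move with dir='east', and observe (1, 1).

I try maze.sense with dir='south', and get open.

I invoke stack.push with x='south', → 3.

I call maze.move with dir='south', and observe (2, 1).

Then maze.sense with dir='south', yielding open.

I call stack.push with x='south', and see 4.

Using maze.move with dir='south', yielding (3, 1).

I call maze.sense with dir='west', and observe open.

Calling stack.push with x='west', giving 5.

I use maze.move with dir='west', yielding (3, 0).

I call maze.sense with dir='south', giving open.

I invoke stack.push with x='south', and see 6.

I run maze.move with dir='south', — result: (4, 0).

Calling maze.sense with dir='south', — result: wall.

Next I call maze.sense with dir='east', — result: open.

I call stack.push with x='east', yielding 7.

I try maze.move with dir='east', and observe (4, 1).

I try maze.sense with dir='south', → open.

Using stack.push with x='south', → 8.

I use maze.move with dir='south', which returns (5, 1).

I invoke maze.sense with dir='east', and see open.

I call stack.push with x='east', : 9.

Invoking maze.move with dir='east', giving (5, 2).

Using maze.sense with dir='north', → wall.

Next I call maze.sense with dir='east', and observe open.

Now I run stack.push with x='east', which returns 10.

Then maze.move with dir='east', and observe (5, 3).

Now I run maze.sense with dir='north', → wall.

I use maze.sense with dir='east', and get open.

Then stack.push with x='east', giving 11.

I invoke maze.move with dir='east', and see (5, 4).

Next I call maze.sense with dir='north', which returns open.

Next I call stack.push with x='north', and see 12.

Then maze.move with dir='north', and observe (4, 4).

Now I run maze.sense with dir='north', → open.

I invoke stack.push with x='north', — result: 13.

Using maze.move with dir='north', which returns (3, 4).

Calling maze.sense with dir='north', and see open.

I run stack.push with x='north', which returns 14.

I call maze.move with dir='north', and get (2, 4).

I try maze.sense with dir='north', — result: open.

I run stack.push with x='north', yielding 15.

Using maze.move with dir='north', yielding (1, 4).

Next I call maze.sense with dir='north', — result: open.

Then stack.push with x='north', giving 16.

I try maze.move with dir='north', and see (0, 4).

I invoke maze.sense with dir='west', giving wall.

I call maze.sense with dir='east', and see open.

I try stack.push with x='east', and see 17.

I run maze.move with dir='east', and get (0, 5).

I try maze.sense with dir='south', — result: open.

Now I run stack.push with x='south', and see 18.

Invoking maze.move with dir='south', : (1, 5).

I invoke maze.sense with dir='south', and see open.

I try stack.push with x='south', → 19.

I run maze.move with dir='south', and observe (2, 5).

Next I call maze.sense with dir='south', which returns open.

I run stack.push with x='south', and see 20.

Then maze.move with dir='south', and see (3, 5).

Then maze.sense with dir='south', which returns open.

I call stack.push with x='south', → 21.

Now I run maze.move with dir='south', which returns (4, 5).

Invoking maze.sense with dir='south', giving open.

Invoking stack.push with x='south', → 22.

Next I call maze.move with dir='south', which returns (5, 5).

I try maze.sense with dir='east', and get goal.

Then maze.move with dir='east', and get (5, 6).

Answer: (5, 6)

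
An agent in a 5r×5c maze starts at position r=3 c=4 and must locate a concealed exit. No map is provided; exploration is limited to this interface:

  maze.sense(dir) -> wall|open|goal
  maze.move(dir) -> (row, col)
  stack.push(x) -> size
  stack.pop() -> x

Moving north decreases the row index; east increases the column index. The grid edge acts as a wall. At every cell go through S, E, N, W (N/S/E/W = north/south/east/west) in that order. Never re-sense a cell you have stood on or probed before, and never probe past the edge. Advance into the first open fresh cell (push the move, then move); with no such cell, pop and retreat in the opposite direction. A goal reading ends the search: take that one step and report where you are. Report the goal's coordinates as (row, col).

-> maze.sense(dir: south)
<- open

-> stack.push(x: south)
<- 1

-> maze.move(dir: south)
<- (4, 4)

-> maze.sense(dir: west)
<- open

-> stack.push(x: west)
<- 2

-> maze.move(dir: west)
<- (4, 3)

-> maze.sense(dir: north)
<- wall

-> maze.sense(dir: west)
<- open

-> stack.push(x: west)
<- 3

-> maze.move(dir: west)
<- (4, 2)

-> maze.sense(dir: north)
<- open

-> stack.push(x: north)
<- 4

-> maze.move(dir: north)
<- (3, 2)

-> maze.sense(dir: north)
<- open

-> stack.push(x: north)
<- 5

-> maze.move(dir: north)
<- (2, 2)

-> maze.sense(dir: east)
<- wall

-> maze.sense(dir: north)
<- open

-> stack.push(x: north)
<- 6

-> maze.move(dir: north)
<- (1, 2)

-> maze.sense(dir: east)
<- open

-> stack.push(x: east)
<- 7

-> maze.move(dir: east)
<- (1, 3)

-> maze.sense(dir: east)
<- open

-> stack.push(x: east)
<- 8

-> maze.move(dir: east)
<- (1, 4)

-> maze.sense(dir: south)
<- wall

-> maze.sense(dir: north)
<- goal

-> maze.move(dir: north)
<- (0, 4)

Answer: (0, 4)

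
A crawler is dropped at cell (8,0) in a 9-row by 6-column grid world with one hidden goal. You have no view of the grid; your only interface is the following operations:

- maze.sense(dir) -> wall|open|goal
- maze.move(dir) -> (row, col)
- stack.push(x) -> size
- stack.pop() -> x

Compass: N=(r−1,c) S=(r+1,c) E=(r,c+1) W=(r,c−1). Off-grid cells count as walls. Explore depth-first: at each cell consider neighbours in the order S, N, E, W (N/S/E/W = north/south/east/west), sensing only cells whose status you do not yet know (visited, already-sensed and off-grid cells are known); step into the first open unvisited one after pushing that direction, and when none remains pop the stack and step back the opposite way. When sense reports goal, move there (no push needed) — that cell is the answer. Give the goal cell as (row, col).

I call maze.sense passing dir: north, giving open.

I use stack.push passing x: north, → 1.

Now I run maze.move passing dir: north, and observe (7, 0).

I use maze.sense passing dir: north, and see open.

I try stack.push passing x: north, and get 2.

Calling maze.move passing dir: north, which returns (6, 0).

I run maze.sense passing dir: north, — result: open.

I use stack.push passing x: north, yielding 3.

I use maze.move passing dir: north, and observe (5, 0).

Then maze.sense passing dir: north, giving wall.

Calling maze.sense passing dir: east, and see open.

I run stack.push passing x: east, and see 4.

Now I run maze.move passing dir: east, → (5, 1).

Next I call maze.sense passing dir: south, : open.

Now I run stack.push passing x: south, giving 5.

I run maze.move passing dir: south, and see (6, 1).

I use maze.sense passing dir: south, : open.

Next I call stack.push passing x: south, yielding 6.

Next I call maze.move passing dir: south, giving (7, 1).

Next I call maze.sense passing dir: south, and get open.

I run stack.push passing x: south, yielding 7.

I run maze.move passing dir: south, which returns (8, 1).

I try maze.sense passing dir: east, — result: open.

Invoking stack.push passing x: east, : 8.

Now I run maze.move passing dir: east, and observe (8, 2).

I invoke maze.sense passing dir: north, and get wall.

Next I call maze.sense passing dir: east, yielding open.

Using stack.push passing x: east, and observe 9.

I try maze.move passing dir: east, yielding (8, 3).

I use maze.sense passing dir: north, and see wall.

I try maze.sense passing dir: east, giving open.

I use stack.push passing x: east, and get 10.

I try maze.move passing dir: east, and see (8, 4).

I use maze.sense passing dir: north, → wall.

Now I run maze.sense passing dir: east, : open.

I call stack.push passing x: east, : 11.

Using maze.move passing dir: east, — result: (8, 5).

Using maze.sense passing dir: north, giving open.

I use stack.push passing x: north, which returns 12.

I try maze.move passing dir: north, and get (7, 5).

Now I run maze.sense passing dir: north, and see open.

Using stack.push passing x: north, giving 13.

Next I call maze.move passing dir: north, → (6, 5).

Next I call maze.sense passing dir: north, and get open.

Now I run stack.push passing x: north, : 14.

Using maze.move passing dir: north, and see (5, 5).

I try maze.sense passing dir: north, yielding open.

Now I run stack.push passing x: north, : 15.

I use maze.move passing dir: north, and see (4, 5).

Invoking maze.sense passing dir: north, and observe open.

I run stack.push passing x: north, and observe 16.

Invoking maze.move passing dir: north, and observe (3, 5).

Using maze.sense passing dir: north, — result: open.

Invoking stack.push passing x: north, and observe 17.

I try maze.move passing dir: north, yielding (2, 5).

Using maze.sense passing dir: north, yielding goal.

I try maze.move passing dir: north, and get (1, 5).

Answer: (1, 5)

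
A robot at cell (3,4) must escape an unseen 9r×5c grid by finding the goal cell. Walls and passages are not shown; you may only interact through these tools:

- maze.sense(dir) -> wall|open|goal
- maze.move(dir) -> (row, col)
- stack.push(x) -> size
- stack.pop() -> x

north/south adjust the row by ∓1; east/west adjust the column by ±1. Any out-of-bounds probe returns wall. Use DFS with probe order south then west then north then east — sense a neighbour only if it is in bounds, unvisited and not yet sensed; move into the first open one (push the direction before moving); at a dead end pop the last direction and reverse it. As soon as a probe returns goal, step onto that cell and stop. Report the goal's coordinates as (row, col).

// 1. sense(south) -> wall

// 2. sense(west) -> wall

// 3. sense(north) -> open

// 4. push(north) -> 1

// 5. move(north) -> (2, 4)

// 6. sense(west) -> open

// 7. push(west) -> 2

// 8. move(west) -> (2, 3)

// 9. sense(west) -> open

// 10. push(west) -> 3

// 11. move(west) -> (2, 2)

// 12. sense(south) -> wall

// 13. sense(west) -> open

// 14. push(west) -> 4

// 15. move(west) -> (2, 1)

// 16. sense(south) -> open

// 17. push(south) -> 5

// 18. move(south) -> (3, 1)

// 19. sense(south) -> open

// 20. push(south) -> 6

// 21. move(south) -> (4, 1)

// 22. sense(south) -> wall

// 23. sense(west) -> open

// 24. push(west) -> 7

// 25. move(west) -> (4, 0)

// 26. sense(south) -> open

// 27. push(south) -> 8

// 28. move(south) -> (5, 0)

// 29. sense(south) -> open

// 30. push(south) -> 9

// 31. move(south) -> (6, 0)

// 32. sense(south) -> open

// 33. push(south) -> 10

// 34. move(south) -> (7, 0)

// 35. sense(south) -> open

// 36. push(south) -> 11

// 37. move(south) -> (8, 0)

// 38. sense(east) -> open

// 39. push(east) -> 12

// 40. move(east) -> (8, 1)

// 41. sense(north) -> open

// 42. push(north) -> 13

// 43. move(north) -> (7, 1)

// 44. sense(north) -> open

// 45. push(north) -> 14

// 46. move(north) -> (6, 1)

// 47. sense(east) -> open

// 48. push(east) -> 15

// 49. move(east) -> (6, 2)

// 50. sense(south) -> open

// 51. push(south) -> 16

// 52. move(south) -> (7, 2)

// 53. sense(south) -> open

// 54. push(south) -> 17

// 55. move(south) -> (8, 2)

// 56. sense(east) -> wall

// 57. pop() -> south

// 58. move(north) -> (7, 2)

// 59. sense(east) -> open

// 60. push(east) -> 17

// 61. move(east) -> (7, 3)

// 62. sense(north) -> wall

// 63. sense(east) -> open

// 64. push(east) -> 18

// 65. move(east) -> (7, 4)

// 66. sense(south) -> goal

// 67. move(south) -> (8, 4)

Answer: (8, 4)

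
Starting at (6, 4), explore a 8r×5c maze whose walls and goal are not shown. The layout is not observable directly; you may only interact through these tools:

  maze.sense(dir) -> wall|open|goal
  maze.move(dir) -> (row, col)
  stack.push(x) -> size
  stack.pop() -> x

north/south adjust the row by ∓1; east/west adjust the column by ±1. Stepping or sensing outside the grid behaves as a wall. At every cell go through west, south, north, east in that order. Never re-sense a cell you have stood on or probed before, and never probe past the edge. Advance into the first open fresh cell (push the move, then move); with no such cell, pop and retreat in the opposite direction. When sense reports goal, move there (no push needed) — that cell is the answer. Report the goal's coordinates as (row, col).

~$ maze.sense dir→west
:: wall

~$ maze.sense dir→south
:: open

~$ stack.push x→south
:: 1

~$ maze.move dir→south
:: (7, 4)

~$ maze.sense dir→west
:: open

~$ stack.push x→west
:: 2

~$ maze.move dir→west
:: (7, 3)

~$ maze.sense dir→west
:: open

~$ stack.push x→west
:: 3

~$ maze.move dir→west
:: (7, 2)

~$ maze.sense dir→west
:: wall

~$ maze.sense dir→north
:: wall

~$ stack.pop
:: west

~$ maze.move dir→east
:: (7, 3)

~$ stack.pop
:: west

~$ maze.move dir→east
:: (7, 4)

~$ stack.pop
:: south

~$ maze.move dir→north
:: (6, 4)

~$ maze.sense dir→north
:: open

~$ stack.push x→north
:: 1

~$ maze.move dir→north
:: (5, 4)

~$ maze.sense dir→west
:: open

~$ stack.push x→west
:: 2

~$ maze.move dir→west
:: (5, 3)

~$ maze.sense dir→west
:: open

~$ stack.push x→west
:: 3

~$ maze.move dir→west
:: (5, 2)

~$ maze.sense dir→west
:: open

~$ stack.push x→west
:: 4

~$ maze.move dir→west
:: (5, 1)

~$ maze.sense dir→west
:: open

~$ stack.push x→west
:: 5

~$ maze.move dir→west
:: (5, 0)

~$ maze.sense dir→south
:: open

~$ stack.push x→south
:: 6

~$ maze.move dir→south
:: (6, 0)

~$ maze.sense dir→south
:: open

~$ stack.push x→south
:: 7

~$ maze.move dir→south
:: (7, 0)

~$ stack.pop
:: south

~$ maze.move dir→north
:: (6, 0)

~$ maze.sense dir→east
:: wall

~$ stack.pop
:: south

~$ maze.move dir→north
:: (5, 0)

~$ maze.sense dir→north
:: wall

~$ stack.pop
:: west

~$ maze.move dir→east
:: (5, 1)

~$ maze.sense dir→north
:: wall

~$ stack.pop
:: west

~$ maze.move dir→east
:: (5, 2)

~$ maze.sense dir→north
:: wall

~$ stack.pop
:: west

~$ maze.move dir→east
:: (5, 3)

~$ maze.sense dir→north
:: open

~$ stack.push x→north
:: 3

~$ maze.move dir→north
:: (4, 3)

~$ maze.sense dir→north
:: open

~$ stack.push x→north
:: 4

~$ maze.move dir→north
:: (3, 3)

~$ maze.sense dir→west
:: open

~$ stack.push x→west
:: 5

~$ maze.move dir→west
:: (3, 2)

~$ maze.sense dir→west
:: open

~$ stack.push x→west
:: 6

~$ maze.move dir→west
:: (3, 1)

~$ maze.sense dir→west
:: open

~$ stack.push x→west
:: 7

~$ maze.move dir→west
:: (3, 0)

~$ maze.sense dir→north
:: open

~$ stack.push x→north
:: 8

~$ maze.move dir→north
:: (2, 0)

~$ maze.sense dir→north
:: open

~$ stack.push x→north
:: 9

~$ maze.move dir→north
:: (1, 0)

~$ maze.sense dir→north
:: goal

~$ maze.move dir→north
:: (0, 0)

Answer: (0, 0)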